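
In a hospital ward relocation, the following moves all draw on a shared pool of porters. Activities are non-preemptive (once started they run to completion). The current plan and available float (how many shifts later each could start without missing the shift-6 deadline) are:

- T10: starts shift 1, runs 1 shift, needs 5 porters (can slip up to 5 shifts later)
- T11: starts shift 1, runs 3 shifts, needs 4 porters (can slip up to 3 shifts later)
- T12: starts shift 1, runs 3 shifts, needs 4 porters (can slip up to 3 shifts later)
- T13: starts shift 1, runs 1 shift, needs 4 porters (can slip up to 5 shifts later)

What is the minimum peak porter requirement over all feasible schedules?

Early-start (T10@1, T11@1, T12@1, T13@1) gives peak 17: s1:17  s2:8  s3:8  s4:0  s5:0  s6:0.
Shift T11→2, T12→2, T13→5.
Schedule T10@1, T11@2, T12@2, T13@5: s1:5  s2:8  s3:8  s4:8  s5:4  s6:0 — peak 8.

8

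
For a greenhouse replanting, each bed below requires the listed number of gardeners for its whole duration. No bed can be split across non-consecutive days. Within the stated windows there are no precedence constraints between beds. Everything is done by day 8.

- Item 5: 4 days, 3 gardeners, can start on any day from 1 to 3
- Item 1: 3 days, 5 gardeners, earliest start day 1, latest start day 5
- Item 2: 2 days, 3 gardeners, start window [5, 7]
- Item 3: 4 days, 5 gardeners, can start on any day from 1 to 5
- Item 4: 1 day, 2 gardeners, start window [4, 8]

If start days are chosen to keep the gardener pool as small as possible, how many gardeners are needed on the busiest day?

Early-start (Item 5@1, Item 1@1, Item 2@5, Item 3@1, Item 4@4) gives peak 13: d1:13  d2:13  d3:13  d4:10  d5:3  d6:3  d7:0  d8:0.
Shift Item 3→4, Item 4→7.
Schedule Item 5@1, Item 1@1, Item 2@5, Item 3@4, Item 4@7: d1:8  d2:8  d3:8  d4:8  d5:8  d6:8  d7:7  d8:0 — peak 8.

8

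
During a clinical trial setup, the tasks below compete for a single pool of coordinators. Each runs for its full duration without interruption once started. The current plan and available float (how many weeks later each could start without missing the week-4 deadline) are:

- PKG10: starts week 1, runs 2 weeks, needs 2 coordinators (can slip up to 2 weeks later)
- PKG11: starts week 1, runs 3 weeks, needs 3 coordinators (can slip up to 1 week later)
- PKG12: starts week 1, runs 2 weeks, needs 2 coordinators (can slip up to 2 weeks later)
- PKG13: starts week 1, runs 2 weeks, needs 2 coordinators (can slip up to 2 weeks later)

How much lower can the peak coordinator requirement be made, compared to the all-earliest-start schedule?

2

Early-start peak: w1:9  w2:9  w3:3  w4:0 ⇒ 9.
Leveled (PKG10@1, PKG11@1, PKG12@1, PKG13@3): w1:7  w2:7  w3:5  w4:2 ⇒ 7.
Reduction 9 − 7 = 2.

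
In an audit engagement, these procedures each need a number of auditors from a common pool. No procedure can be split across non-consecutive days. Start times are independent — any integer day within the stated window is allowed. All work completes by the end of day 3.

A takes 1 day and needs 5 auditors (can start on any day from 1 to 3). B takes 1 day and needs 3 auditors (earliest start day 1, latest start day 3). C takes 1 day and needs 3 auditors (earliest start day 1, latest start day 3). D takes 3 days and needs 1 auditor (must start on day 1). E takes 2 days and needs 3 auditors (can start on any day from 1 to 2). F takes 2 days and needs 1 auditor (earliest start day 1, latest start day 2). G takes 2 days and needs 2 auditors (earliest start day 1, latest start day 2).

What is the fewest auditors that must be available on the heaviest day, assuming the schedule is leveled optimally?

Early-start (A@1, B@1, C@1, D@1, E@1, F@1, G@1) gives peak 18: d1:18  d2:7  d3:1.
Shift C→2, E→2, G→2.
Schedule A@1, B@1, C@2, D@1, E@2, F@1, G@2: d1:10  d2:10  d3:6 — peak 10.

10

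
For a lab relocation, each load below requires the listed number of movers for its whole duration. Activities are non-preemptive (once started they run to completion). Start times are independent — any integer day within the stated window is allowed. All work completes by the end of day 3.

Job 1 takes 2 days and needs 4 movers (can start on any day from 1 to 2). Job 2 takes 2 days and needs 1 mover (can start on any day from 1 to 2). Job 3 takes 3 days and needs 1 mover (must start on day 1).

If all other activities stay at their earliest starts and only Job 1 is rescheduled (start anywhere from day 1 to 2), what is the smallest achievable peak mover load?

Job 1@1: d1:6  d2:6  d3:1 → peak 6
Job 1@2: d1:2  d2:6  d3:5 → peak 6
Best is Job 1@1, peak 6.

6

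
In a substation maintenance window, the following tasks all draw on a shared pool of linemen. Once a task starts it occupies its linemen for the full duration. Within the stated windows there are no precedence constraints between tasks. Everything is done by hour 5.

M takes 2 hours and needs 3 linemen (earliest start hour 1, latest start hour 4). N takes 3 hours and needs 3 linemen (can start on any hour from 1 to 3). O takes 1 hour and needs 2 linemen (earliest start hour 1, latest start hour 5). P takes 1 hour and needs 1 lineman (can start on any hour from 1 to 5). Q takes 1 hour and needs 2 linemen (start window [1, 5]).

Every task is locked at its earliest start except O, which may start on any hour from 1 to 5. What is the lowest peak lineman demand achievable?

9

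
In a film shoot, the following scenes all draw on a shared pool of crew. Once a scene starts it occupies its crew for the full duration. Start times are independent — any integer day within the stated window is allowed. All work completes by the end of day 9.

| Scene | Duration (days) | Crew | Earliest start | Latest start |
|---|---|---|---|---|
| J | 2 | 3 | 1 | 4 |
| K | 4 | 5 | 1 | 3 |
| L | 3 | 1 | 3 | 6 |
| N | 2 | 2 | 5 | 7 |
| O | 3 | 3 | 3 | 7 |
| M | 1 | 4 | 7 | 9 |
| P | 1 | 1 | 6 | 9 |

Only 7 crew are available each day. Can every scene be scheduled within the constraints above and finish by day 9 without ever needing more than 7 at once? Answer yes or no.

yes

Schedule J@1, K@3, L@3, N@6, O@7, M@8, P@7: d1:3  d2:3  d3:6  d4:6  d5:6  d6:7  d7:6  d8:7  d9:3 — peak 7 ≤ 7.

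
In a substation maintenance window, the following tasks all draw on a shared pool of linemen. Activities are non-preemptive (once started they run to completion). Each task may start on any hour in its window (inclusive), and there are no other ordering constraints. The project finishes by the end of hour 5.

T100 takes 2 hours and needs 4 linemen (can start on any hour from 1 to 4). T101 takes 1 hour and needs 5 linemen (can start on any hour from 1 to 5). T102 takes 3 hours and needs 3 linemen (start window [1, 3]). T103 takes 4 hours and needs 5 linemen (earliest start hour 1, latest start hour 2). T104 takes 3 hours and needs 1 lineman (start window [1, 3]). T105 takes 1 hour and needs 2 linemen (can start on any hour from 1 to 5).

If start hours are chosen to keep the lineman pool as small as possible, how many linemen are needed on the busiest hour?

10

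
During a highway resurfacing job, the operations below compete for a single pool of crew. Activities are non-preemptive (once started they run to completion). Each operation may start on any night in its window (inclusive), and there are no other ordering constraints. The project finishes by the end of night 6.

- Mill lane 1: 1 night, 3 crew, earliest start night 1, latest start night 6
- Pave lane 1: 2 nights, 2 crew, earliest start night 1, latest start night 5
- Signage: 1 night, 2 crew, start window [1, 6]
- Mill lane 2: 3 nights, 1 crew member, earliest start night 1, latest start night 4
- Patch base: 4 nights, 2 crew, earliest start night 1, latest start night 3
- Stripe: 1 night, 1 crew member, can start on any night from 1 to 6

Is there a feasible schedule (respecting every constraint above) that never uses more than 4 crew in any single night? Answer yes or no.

yes

Schedule Mill lane 1@1, Pave lane 1@2, Signage@2, Mill lane 2@4, Patch base@3, Stripe@1: n1:4  n2:4  n3:4  n4:3  n5:3  n6:3 — peak 4 ≤ 4.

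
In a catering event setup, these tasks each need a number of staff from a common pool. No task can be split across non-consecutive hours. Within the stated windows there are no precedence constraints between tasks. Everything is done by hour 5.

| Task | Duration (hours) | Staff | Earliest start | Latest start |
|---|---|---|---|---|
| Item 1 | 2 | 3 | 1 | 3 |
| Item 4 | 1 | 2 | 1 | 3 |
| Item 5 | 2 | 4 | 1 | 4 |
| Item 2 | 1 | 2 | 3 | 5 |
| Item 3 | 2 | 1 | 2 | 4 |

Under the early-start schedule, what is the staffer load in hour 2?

8

At early start, hour 2 has: Item 1, Item 5, Item 3.
Demand: 3 + 4 + 1 = 8.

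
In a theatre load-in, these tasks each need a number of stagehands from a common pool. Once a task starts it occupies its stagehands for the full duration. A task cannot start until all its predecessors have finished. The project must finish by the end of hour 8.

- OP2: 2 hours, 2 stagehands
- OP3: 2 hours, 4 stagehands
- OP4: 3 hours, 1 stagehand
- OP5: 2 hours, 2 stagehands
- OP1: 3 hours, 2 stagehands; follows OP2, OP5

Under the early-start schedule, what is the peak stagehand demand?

9

Early-start schedule: OP2@1, OP3@1, OP4@1, OP5@1, OP1@3.
Load per hour: hour 1: 9, hour 2: 9, hour 3: 3, hour 4: 2, hour 5: 2, hour 6: 0, hour 7: 0, hour 8: 0.
Peak is 9.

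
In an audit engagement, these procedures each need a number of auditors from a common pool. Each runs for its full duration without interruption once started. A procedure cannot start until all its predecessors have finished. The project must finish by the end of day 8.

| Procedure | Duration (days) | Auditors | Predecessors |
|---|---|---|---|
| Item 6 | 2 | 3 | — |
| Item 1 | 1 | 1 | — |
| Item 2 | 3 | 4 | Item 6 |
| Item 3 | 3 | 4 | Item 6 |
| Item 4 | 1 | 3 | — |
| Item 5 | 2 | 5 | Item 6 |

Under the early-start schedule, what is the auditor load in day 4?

13

At early start, day 4 has: Item 2, Item 3, Item 5.
Demand: 4 + 4 + 5 = 13.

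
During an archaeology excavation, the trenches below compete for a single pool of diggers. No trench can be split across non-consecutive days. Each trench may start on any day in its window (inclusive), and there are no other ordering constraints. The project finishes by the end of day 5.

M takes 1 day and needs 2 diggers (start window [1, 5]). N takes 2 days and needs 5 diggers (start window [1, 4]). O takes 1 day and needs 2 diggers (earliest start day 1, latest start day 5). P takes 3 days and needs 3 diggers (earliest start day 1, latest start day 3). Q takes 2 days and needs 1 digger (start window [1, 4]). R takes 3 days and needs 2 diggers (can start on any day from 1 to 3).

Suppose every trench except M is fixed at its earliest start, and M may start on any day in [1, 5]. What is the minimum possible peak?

M@1: d1:15  d2:11  d3:5  d4:0  d5:0 → peak 15
M@2: d1:13  d2:13  d3:5  d4:0  d5:0 → peak 13
M@3: d1:13  d2:11  d3:7  d4:0  d5:0 → peak 13
M@4: d1:13  d2:11  d3:5  d4:2  d5:0 → peak 13
M@5: d1:13  d2:11  d3:5  d4:0  d5:2 → peak 13
Best is M@2, peak 13.

13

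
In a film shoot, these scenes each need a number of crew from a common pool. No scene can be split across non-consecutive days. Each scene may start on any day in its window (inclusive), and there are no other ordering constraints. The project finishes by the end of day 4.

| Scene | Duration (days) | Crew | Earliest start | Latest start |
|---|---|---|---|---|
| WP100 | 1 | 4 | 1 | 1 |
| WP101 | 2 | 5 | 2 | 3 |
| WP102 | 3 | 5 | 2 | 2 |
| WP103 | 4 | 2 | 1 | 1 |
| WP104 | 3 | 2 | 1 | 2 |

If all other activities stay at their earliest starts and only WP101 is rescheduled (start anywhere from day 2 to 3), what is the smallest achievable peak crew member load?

WP101@2: d1:8  d2:14  d3:14  d4:7 → peak 14
WP101@3: d1:8  d2:9  d3:14  d4:12 → peak 14
Best is WP101@2, peak 14.

14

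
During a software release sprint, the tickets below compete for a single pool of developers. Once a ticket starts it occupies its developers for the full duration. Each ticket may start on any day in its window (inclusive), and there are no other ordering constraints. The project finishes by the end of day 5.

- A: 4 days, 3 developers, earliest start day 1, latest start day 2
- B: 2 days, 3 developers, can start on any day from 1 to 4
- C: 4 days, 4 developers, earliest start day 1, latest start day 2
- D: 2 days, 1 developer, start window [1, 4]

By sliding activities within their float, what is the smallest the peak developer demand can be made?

10

Early-start (A@1, B@1, C@1, D@1) gives peak 11: d1:11  d2:11  d3:7  d4:7  d5:0.
Shift D→3.
Schedule A@1, B@1, C@1, D@3: d1:10  d2:10  d3:8  d4:8  d5:0 — peak 10.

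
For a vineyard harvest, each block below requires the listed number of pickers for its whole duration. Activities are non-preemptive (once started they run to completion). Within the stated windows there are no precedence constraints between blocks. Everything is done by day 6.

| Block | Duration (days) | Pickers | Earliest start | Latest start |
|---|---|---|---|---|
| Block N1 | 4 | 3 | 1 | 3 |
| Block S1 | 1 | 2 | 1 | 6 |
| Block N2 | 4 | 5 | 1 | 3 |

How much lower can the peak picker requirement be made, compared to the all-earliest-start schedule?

2

Early-start peak: d1:10  d2:8  d3:8  d4:8  d5:0  d6:0 ⇒ 10.
Leveled (Block N1@1, Block S1@1, Block N2@2): d1:5  d2:8  d3:8  d4:8  d5:5  d6:0 ⇒ 8.
Reduction 10 − 8 = 2.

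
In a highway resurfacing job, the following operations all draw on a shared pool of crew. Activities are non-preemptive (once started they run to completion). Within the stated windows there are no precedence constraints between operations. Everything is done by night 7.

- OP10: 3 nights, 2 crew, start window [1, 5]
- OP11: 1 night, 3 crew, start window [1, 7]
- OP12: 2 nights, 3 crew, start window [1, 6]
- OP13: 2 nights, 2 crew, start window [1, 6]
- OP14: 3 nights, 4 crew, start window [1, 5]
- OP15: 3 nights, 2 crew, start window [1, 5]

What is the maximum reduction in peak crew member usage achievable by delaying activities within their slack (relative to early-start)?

Early-start peak: n1:16  n2:13  n3:8  n4:0  n5:0  n6:0  n7:0 ⇒ 16.
Leveled (OP10@1, OP11@1, OP12@6, OP13@4, OP14@2, OP15@5): n1:5  n2:6  n3:6  n4:6  n5:4  n6:5  n7:5 ⇒ 6.
Reduction 16 − 6 = 10.

10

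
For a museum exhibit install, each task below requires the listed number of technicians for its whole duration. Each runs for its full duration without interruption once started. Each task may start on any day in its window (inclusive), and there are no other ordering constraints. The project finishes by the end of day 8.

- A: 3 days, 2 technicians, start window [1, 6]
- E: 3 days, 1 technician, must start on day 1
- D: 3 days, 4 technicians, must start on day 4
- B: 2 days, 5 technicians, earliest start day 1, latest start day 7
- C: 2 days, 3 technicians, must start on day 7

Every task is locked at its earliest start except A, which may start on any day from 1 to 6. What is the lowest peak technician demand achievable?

A@1: d1:8  d2:8  d3:3  d4:4  d5:4  d6:4  d7:3  d8:3 → peak 8
A@2: d1:6  d2:8  d3:3  d4:6  d5:4  d6:4  d7:3  d8:3 → peak 8
A@3: d1:6  d2:6  d3:3  d4:6  d5:6  d6:4  d7:3  d8:3 → peak 6
A@4: d1:6  d2:6  d3:1  d4:6  d5:6  d6:6  d7:3  d8:3 → peak 6
A@5: d1:6  d2:6  d3:1  d4:4  d5:6  d6:6  d7:5  d8:3 → peak 6
A@6: d1:6  d2:6  d3:1  d4:4  d5:4  d6:6  d7:5  d8:5 → peak 6
Best is A@3, peak 6.

6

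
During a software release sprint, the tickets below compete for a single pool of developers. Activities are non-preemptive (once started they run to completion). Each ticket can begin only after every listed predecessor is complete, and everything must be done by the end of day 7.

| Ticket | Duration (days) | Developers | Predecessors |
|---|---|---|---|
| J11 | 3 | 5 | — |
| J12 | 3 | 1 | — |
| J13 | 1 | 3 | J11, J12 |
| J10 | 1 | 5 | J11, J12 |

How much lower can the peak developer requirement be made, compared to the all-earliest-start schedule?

Early-start peak: d1:6  d2:6  d3:6  d4:8  d5:0  d6:0  d7:0 ⇒ 8.
Leveled (J11@1, J12@1, J13@4, J10@5): d1:6  d2:6  d3:6  d4:3  d5:5  d6:0  d7:0 ⇒ 6.
Reduction 8 − 6 = 2.

2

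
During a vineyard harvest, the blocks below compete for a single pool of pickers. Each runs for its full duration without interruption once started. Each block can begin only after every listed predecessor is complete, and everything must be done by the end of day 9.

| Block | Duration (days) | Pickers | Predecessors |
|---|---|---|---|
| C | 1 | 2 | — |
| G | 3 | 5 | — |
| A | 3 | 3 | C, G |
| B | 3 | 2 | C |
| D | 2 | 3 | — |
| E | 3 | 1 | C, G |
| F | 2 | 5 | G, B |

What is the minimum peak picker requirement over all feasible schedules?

7

Early-start (C@1, G@1, A@4, B@2, D@1, E@4, F@5) gives peak 10: d1:10  d2:10  d3:7  d4:6  d5:9  d6:9  d7:0  d8:0  d9:0.
Shift D→5, F→7.
Schedule C@1, G@1, A@4, B@2, D@5, E@4, F@7: d1:7  d2:7  d3:7  d4:6  d5:7  d6:7  d7:5  d8:5  d9:0 — peak 7.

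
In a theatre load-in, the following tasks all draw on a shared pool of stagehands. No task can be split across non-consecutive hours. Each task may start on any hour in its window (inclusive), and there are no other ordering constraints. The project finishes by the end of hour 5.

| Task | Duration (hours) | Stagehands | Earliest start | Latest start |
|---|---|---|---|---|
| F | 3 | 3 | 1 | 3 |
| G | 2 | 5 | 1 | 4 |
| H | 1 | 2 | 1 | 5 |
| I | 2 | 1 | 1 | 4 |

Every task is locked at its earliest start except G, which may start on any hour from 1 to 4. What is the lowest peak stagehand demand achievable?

6

G@1: h1:11  h2:9  h3:3  h4:0  h5:0 → peak 11
G@2: h1:6  h2:9  h3:8  h4:0  h5:0 → peak 9
G@3: h1:6  h2:4  h3:8  h4:5  h5:0 → peak 8
G@4: h1:6  h2:4  h3:3  h4:5  h5:5 → peak 6
Best is G@4, peak 6.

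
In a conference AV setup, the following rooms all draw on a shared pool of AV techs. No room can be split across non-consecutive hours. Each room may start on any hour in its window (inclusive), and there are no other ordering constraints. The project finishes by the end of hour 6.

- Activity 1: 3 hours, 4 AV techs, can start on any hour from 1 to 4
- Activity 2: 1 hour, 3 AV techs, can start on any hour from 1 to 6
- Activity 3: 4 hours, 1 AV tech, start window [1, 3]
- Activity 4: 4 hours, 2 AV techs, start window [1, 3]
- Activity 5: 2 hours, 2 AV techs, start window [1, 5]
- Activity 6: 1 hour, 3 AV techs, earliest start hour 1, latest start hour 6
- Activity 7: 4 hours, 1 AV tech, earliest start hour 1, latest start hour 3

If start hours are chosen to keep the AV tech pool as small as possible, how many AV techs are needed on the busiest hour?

Early-start (Activity 1@1, Activity 2@1, Activity 3@1, Activity 4@1, Activity 5@1, Activity 6@1, Activity 7@1) gives peak 16: h1:16  h2:10  h3:8  h4:4  h5:0  h6:0.
Shift Activity 4→2, Activity 5→4, Activity 6→5, Activity 7→2.
Schedule Activity 1@1, Activity 2@1, Activity 3@1, Activity 4@2, Activity 5@4, Activity 6@5, Activity 7@2: h1:8  h2:8  h3:8  h4:6  h5:8  h6:0 — peak 8.

8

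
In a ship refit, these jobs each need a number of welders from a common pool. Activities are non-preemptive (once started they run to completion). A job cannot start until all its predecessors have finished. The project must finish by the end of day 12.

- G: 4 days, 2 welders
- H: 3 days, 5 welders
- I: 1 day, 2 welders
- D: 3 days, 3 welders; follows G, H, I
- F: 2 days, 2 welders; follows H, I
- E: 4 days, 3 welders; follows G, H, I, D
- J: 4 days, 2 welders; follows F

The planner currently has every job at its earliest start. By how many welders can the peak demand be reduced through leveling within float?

2

Early-start peak: d1:9  d2:7  d3:7  d4:4  d5:5  d6:5  d7:5  d8:5  d9:5  d10:3  d11:3  d12:0 ⇒ 9.
Leveled (G@1, H@1, I@4, D@5, F@5, E@8, J@7): d1:7  d2:7  d3:7  d4:4  d5:5  d6:5  d7:5  d8:5  d9:5  d10:5  d11:3  d12:0 ⇒ 7.
Reduction 9 − 7 = 2.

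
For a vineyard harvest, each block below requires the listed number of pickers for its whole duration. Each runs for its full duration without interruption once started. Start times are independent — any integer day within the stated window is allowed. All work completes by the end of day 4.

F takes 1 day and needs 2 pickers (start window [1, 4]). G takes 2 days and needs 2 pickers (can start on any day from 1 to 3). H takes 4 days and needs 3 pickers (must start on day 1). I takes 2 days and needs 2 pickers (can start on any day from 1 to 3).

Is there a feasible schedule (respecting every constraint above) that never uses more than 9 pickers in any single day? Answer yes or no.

Schedule F@1, G@1, H@1, I@2: d1:7  d2:7  d3:5  d4:3 — peak 7 ≤ 9.

yes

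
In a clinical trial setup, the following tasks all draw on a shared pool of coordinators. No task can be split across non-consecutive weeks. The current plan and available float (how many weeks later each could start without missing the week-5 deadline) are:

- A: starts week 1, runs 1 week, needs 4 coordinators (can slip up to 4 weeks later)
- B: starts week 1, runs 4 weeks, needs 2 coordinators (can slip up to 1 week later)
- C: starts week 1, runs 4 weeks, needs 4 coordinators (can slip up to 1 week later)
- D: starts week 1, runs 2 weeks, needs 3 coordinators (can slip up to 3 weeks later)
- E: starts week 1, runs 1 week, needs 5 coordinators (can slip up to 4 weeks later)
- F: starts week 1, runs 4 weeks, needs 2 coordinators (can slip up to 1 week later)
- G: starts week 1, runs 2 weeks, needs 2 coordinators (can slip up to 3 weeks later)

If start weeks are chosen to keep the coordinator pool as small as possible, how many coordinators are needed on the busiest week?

11

Early-start (A@1, B@1, C@1, D@1, E@1, F@1, G@1) gives peak 22: w1:22  w2:13  w3:8  w4:8  w5:0.
Shift D→2, E→5, F→2, G→4.
Schedule A@1, B@1, C@1, D@2, E@5, F@2, G@4: w1:10  w2:11  w3:11  w4:10  w5:9 — peak 11.
Total coordinator-weeks = 51 over 5 weeks ⇒ peak ≥ ⌈51/5⌉ = 11, so 11 is optimal.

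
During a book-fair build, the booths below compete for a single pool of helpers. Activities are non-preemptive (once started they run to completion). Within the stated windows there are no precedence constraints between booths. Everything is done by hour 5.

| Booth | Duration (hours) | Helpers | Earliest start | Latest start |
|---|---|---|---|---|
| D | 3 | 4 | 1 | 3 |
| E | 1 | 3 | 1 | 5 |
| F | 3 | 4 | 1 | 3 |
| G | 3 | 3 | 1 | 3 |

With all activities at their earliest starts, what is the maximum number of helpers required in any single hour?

Early-start schedule: D@1, E@1, F@1, G@1.
Load per hour: hour 1: 14, hour 2: 11, hour 3: 11, hour 4: 0, hour 5: 0.
Peak is 14.

14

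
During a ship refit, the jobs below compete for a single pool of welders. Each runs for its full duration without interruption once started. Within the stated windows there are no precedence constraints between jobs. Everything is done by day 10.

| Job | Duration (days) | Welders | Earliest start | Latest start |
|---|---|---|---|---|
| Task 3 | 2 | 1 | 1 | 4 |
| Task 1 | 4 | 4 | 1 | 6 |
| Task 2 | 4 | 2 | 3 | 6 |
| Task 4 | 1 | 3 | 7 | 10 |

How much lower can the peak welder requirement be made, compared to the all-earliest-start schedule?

1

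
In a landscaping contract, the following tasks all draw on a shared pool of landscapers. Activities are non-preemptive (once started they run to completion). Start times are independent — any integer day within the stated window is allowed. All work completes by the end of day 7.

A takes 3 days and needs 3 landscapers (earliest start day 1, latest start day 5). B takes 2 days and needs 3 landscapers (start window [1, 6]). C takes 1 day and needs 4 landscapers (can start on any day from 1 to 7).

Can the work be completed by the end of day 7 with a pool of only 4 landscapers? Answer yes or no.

Schedule A@1, B@4, C@6: d1:3  d2:3  d3:3  d4:3  d5:3  d6:4  d7:0 — peak 4 ≤ 4.

yes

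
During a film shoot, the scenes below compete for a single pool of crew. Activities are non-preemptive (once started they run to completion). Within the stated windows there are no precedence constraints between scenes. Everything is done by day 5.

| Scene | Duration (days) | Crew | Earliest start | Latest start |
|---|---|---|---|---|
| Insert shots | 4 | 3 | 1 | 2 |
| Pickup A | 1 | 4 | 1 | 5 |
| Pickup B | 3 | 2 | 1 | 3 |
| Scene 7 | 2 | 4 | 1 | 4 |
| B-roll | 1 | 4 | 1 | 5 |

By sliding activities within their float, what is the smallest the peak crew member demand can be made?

9

Early-start (Insert shots@1, Pickup A@1, Pickup B@1, Scene 7@1, B-roll@1) gives peak 17: d1:17  d2:9  d3:5  d4:3  d5:0.
Shift Scene 7→2, B-roll→4.
Schedule Insert shots@1, Pickup A@1, Pickup B@1, Scene 7@2, B-roll@4: d1:9  d2:9  d3:9  d4:7  d5:0 — peak 9.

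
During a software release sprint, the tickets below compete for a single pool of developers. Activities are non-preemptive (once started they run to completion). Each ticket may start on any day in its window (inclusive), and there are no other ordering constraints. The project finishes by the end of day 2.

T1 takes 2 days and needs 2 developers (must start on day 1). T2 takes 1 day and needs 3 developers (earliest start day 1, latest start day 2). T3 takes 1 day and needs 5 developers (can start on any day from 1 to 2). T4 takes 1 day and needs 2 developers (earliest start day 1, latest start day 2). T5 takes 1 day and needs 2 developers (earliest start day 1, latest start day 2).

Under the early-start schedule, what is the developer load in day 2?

At early start, day 2 has: T1.
Demand: 2 = 2.

2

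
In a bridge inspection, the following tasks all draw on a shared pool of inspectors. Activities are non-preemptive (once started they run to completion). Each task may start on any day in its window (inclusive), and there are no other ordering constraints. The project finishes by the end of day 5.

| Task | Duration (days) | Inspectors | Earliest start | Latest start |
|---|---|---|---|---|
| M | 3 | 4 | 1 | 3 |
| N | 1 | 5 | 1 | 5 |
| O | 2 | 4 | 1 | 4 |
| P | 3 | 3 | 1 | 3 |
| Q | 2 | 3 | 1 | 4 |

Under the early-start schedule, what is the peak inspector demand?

Early-start schedule: M@1, N@1, O@1, P@1, Q@1.
Load per day: day 1: 19, day 2: 14, day 3: 7, day 4: 0, day 5: 0.
Peak is 19.

19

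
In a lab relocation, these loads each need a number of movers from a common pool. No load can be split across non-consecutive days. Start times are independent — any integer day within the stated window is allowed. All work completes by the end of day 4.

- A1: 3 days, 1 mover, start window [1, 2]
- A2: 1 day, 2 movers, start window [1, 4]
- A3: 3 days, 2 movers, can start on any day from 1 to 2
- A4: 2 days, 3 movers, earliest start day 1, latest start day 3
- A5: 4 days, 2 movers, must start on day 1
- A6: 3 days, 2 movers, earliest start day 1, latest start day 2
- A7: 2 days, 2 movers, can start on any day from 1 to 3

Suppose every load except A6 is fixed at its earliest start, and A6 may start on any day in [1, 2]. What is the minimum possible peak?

12

A6@1: d1:14  d2:12  d3:7  d4:2 → peak 14
A6@2: d1:12  d2:12  d3:7  d4:4 → peak 12
Best is A6@2, peak 12.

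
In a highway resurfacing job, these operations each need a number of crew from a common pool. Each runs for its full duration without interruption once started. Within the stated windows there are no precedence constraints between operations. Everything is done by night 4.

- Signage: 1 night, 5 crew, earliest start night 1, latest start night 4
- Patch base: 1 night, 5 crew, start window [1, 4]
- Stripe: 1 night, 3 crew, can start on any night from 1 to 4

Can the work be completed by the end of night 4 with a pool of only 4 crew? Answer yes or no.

no

The minimum achievable peak is 5; 4 < 5, so no feasible schedule stays within the cap.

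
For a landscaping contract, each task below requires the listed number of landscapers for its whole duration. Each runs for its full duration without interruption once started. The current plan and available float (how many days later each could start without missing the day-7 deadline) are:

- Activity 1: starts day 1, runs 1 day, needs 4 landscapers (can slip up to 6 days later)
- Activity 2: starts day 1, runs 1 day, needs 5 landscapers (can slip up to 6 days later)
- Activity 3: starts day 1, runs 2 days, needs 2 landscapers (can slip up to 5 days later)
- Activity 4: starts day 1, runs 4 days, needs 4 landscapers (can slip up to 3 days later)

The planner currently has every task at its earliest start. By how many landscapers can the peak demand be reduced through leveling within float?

Early-start peak: d1:15  d2:6  d3:4  d4:4  d5:0  d6:0  d7:0 ⇒ 15.
Leveled (Activity 1@1, Activity 2@2, Activity 3@3, Activity 4@3): d1:4  d2:5  d3:6  d4:6  d5:4  d6:4  d7:0 ⇒ 6.
Reduction 15 − 6 = 9.

9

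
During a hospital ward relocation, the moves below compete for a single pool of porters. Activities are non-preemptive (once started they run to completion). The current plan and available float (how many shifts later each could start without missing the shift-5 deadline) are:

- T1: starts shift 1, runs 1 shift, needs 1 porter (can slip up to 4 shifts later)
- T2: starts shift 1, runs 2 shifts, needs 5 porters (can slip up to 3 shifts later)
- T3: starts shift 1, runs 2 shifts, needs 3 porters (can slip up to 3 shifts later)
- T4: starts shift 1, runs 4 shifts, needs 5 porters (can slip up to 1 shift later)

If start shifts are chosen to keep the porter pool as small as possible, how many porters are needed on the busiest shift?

10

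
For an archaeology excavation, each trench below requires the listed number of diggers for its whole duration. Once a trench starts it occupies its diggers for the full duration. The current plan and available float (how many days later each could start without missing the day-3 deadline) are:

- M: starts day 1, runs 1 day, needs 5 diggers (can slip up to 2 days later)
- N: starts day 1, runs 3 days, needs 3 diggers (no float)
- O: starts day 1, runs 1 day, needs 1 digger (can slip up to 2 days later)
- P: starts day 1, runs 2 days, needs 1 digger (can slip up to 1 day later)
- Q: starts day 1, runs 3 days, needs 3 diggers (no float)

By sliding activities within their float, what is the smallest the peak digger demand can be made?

Early-start (M@1, N@1, O@1, P@1, Q@1) gives peak 13: d1:13  d2:7  d3:6.
Shift O→2, P→2.
Schedule M@1, N@1, O@2, P@2, Q@1: d1:11  d2:8  d3:7 — peak 11.
No arrangement of the 18 feasible schedules does better.

11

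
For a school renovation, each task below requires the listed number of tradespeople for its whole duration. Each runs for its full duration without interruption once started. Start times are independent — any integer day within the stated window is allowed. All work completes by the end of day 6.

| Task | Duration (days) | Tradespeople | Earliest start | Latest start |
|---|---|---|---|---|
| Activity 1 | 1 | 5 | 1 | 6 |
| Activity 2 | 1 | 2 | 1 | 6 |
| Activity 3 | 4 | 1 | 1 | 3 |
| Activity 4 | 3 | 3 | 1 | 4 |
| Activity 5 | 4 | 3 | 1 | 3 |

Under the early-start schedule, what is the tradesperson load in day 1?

14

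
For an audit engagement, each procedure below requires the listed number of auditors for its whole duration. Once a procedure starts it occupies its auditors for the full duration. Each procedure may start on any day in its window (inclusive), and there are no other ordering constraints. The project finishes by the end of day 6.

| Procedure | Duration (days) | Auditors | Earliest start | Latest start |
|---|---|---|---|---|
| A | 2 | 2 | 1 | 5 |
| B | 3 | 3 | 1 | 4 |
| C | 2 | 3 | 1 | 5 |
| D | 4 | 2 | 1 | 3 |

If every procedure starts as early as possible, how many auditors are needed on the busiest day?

10

Early-start schedule: A@1, B@1, C@1, D@1.
Load per day: day 1: 10, day 2: 10, day 3: 5, day 4: 2, day 5: 0, day 6: 0.
Peak is 10.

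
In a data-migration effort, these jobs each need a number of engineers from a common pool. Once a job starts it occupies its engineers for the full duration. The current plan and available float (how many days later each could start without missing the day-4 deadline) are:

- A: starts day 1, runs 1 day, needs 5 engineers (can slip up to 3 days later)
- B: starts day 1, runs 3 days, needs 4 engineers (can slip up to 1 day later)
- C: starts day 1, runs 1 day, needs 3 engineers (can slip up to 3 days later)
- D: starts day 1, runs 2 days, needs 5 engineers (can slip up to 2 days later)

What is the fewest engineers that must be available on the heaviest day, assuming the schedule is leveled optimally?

9

Early-start (A@1, B@1, C@1, D@1) gives peak 17: d1:17  d2:9  d3:4  d4:0.
Shift C→2, D→3.
Schedule A@1, B@1, C@2, D@3: d1:9  d2:7  d3:9  d4:5 — peak 9.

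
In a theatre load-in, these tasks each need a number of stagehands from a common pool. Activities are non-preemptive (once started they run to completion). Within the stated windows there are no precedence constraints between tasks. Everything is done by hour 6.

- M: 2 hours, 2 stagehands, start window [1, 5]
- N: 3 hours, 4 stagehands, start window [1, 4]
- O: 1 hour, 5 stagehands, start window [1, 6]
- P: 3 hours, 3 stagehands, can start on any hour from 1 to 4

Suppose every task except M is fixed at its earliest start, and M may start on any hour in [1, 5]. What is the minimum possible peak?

M@1: h1:14  h2:9  h3:7  h4:0  h5:0  h6:0 → peak 14
M@2: h1:12  h2:9  h3:9  h4:0  h5:0  h6:0 → peak 12
M@3: h1:12  h2:7  h3:9  h4:2  h5:0  h6:0 → peak 12
M@4: h1:12  h2:7  h3:7  h4:2  h5:2  h6:0 → peak 12
M@5: h1:12  h2:7  h3:7  h4:0  h5:2  h6:2 → peak 12
Best is M@2, peak 12.

12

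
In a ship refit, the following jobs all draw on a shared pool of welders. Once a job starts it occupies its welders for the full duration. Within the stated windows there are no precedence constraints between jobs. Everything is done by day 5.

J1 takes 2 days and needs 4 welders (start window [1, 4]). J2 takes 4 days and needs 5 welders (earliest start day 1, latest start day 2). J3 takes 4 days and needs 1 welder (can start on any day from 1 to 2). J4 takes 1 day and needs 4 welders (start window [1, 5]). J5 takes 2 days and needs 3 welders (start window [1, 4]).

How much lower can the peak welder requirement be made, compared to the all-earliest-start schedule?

Early-start peak: d1:17  d2:13  d3:6  d4:6  d5:0 ⇒ 17.
Leveled (J1@1, J2@1, J3@1, J4@3, J5@4): d1:10  d2:10  d3:10  d4:9  d5:3 ⇒ 10.
Reduction 17 − 10 = 7.

7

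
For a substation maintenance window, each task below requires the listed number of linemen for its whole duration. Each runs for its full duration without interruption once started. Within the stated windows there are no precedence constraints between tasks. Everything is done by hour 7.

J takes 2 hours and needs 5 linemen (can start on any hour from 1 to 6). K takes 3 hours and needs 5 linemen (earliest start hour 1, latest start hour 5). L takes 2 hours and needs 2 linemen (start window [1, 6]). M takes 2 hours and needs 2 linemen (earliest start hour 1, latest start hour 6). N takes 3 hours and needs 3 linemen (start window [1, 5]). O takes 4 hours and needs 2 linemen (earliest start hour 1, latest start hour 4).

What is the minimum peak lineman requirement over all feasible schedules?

Early-start (J@1, K@1, L@1, M@1, N@1, O@1) gives peak 19: h1:19  h2:19  h3:10  h4:2  h5:0  h6:0  h7:0.
Shift K→3, L→6, M→6, O→4.
Schedule J@1, K@3, L@6, M@6, N@1, O@4: h1:8  h2:8  h3:8  h4:7  h5:7  h6:6  h7:6 — peak 8.
Total lineman-hours = 50 over 7 hours ⇒ peak ≥ ⌈50/7⌉ = 8, so 8 is optimal.

8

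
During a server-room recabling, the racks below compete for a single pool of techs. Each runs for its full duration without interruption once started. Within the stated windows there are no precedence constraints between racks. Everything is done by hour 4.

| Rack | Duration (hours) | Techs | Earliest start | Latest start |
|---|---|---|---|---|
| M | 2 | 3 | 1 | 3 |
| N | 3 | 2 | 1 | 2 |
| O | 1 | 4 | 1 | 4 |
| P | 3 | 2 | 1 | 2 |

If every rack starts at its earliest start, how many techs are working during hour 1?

At early start, hour 1 has: M, N, O, P.
Demand: 3 + 2 + 4 + 2 = 11.

11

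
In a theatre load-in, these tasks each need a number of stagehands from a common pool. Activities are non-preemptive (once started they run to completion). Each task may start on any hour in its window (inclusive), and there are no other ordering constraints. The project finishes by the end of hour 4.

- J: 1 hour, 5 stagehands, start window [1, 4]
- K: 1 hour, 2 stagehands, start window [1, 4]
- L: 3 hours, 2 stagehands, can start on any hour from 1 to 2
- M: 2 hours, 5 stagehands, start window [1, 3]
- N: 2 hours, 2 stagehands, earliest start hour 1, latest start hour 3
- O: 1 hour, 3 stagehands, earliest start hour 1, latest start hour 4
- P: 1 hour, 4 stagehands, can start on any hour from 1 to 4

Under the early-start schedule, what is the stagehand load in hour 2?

At early start, hour 2 has: L, M, N.
Demand: 2 + 5 + 2 = 9.

9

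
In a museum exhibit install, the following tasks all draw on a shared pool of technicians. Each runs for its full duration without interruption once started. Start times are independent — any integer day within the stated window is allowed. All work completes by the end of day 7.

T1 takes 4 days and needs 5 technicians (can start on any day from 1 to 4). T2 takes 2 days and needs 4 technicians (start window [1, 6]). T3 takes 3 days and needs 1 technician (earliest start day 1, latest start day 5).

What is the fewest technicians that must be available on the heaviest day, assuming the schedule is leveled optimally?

Early-start (T1@1, T2@1, T3@1) gives peak 10: d1:10  d2:10  d3:6  d4:5  d5:0  d6:0  d7:0.
Shift T2→5, T3→5.
Schedule T1@1, T2@5, T3@5: d1:5  d2:5  d3:5  d4:5  d5:5  d6:5  d7:1 — peak 5.
Total technician-days = 31 over 7 days ⇒ peak ≥ ⌈31/7⌉ = 5, so 5 is optimal.

5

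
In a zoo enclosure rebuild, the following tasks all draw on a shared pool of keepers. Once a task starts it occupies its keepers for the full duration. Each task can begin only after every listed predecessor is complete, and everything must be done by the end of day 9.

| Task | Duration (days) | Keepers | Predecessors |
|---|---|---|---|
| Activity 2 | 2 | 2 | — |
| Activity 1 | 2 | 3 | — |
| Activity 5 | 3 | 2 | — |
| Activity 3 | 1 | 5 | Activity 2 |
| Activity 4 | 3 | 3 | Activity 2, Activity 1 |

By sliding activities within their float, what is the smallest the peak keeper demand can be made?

5

Early-start (Activity 2@1, Activity 1@1, Activity 5@1, Activity 3@3, Activity 4@3) gives peak 10: d1:7  d2:7  d3:10  d4:3  d5:3  d6:0  d7:0  d8:0  d9:0.
Shift Activity 5→3, Activity 3→6.
Schedule Activity 2@1, Activity 1@1, Activity 5@3, Activity 3@6, Activity 4@3: d1:5  d2:5  d3:5  d4:5  d5:5  d6:5  d7:0  d8:0  d9:0 — peak 5.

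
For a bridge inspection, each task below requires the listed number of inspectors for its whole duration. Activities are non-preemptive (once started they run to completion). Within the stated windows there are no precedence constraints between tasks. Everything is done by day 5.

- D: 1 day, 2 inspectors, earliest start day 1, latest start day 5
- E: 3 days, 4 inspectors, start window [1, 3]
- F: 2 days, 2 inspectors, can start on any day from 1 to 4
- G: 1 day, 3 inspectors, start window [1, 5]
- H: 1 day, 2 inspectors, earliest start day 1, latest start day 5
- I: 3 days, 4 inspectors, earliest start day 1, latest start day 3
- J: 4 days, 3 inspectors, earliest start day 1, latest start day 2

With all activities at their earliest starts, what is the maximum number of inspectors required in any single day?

20

Early-start schedule: D@1, E@1, F@1, G@1, H@1, I@1, J@1.
Load per day: day 1: 20, day 2: 13, day 3: 11, day 4: 3, day 5: 0.
Peak is 20.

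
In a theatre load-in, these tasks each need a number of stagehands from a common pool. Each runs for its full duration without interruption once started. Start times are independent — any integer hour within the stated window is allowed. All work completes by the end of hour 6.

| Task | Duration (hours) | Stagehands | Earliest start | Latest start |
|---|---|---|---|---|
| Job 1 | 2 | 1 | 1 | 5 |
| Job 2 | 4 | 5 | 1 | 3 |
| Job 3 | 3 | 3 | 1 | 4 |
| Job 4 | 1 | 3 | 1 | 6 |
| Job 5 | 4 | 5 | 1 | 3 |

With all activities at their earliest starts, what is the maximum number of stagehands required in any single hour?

17

Early-start schedule: Job 1@1, Job 2@1, Job 3@1, Job 4@1, Job 5@1.
Load per hour: hour 1: 17, hour 2: 14, hour 3: 13, hour 4: 10, hour 5: 0, hour 6: 0.
Peak is 17.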